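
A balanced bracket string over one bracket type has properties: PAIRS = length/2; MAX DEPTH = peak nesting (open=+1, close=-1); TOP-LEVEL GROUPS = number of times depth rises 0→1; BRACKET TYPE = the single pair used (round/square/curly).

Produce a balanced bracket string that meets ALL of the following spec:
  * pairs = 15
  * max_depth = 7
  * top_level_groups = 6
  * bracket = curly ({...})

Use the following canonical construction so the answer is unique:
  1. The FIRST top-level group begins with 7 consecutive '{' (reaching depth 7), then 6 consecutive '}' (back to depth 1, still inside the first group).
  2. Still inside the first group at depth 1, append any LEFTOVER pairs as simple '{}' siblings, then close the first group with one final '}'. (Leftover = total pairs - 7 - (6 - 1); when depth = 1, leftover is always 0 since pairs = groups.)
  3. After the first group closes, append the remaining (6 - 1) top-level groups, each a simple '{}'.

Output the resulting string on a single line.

Answer: {{{{{{{}}}}}}{}{}{}}{}{}{}{}{}

Derivation:
Spec: pairs=15 depth=7 groups=6
Leftover pairs = 15 - 7 - (6-1) = 3
First group: deep chain of depth 7 + 3 sibling pairs
Remaining 5 groups: simple '{}' each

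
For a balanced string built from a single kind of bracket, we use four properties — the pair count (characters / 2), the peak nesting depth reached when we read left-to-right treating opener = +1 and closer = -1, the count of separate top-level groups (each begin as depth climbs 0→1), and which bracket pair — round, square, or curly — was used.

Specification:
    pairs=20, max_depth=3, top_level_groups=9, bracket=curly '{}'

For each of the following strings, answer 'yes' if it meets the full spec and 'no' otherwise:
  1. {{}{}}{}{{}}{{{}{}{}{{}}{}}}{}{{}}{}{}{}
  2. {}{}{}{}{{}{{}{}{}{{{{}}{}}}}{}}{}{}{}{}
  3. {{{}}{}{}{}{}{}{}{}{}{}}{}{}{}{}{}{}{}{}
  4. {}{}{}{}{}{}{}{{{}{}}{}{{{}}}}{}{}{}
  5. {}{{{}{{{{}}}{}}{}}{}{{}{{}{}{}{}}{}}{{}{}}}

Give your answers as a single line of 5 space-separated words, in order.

Answer: no no yes no no

Derivation:
String 1 '{{}{}}{}{{}}{{{}{}{}{{}}{}}}{}{{}}{}{}{}': depth seq [1 2 1 2 1 0 1 0 1 2 1 0 1 2 3 2 3 2 3 2 3 4 3 2 3 2 1 0 1 0 1 2 1 0 1 0 1 0 1 0]
  -> pairs=20 depth=4 groups=9 -> no
String 2 '{}{}{}{}{{}{{}{}{}{{{{}}{}}}}{}}{}{}{}{}': depth seq [1 0 1 0 1 0 1 0 1 2 1 2 3 2 3 2 3 2 3 4 5 6 5 4 5 4 3 2 1 2 1 0 1 0 1 0 1 0 1 0]
  -> pairs=20 depth=6 groups=9 -> no
String 3 '{{{}}{}{}{}{}{}{}{}{}{}}{}{}{}{}{}{}{}{}': depth seq [1 2 3 2 1 2 1 2 1 2 1 2 1 2 1 2 1 2 1 2 1 2 1 0 1 0 1 0 1 0 1 0 1 0 1 0 1 0 1 0]
  -> pairs=20 depth=3 groups=9 -> yes
String 4 '{}{}{}{}{}{}{}{{{}{}}{}{{{}}}}{}{}{}': depth seq [1 0 1 0 1 0 1 0 1 0 1 0 1 0 1 2 3 2 3 2 1 2 1 2 3 4 3 2 1 0 1 0 1 0 1 0]
  -> pairs=18 depth=4 groups=11 -> no
String 5 '{}{{{}{{{{}}}{}}{}}{}{{}{{}{}{}{}}{}}{{}{}}}': depth seq [1 0 1 2 3 2 3 4 5 6 5 4 3 4 3 2 3 2 1 2 1 2 3 2 3 4 3 4 3 4 3 4 3 2 3 2 1 2 3 2 3 2 1 0]
  -> pairs=22 depth=6 groups=2 -> no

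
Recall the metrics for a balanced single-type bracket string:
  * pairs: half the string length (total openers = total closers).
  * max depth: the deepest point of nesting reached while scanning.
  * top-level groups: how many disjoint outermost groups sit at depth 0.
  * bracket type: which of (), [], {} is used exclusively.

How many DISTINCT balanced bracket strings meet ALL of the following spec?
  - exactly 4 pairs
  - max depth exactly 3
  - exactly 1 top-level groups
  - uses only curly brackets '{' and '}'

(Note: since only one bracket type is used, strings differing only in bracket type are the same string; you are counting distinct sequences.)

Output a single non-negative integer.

Spec: pairs=4 depth=3 groups=1
Count(depth <= 3) = 4
Count(depth <= 2) = 1
Count(depth == 3) = 4 - 1 = 3

Answer: 3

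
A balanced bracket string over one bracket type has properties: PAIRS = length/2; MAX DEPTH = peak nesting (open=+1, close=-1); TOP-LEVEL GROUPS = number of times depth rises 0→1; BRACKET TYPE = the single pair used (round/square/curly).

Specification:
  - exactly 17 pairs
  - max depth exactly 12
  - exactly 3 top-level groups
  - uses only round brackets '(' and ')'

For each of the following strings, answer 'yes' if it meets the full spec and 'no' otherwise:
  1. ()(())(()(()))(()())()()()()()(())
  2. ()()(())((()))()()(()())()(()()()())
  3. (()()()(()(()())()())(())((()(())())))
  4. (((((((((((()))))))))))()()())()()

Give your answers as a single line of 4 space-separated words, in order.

String 1 '()(())(()(()))(()())()()()()()(())': depth seq [1 0 1 2 1 0 1 2 1 2 3 2 1 0 1 2 1 2 1 0 1 0 1 0 1 0 1 0 1 0 1 2 1 0]
  -> pairs=17 depth=3 groups=10 -> no
String 2 '()()(())((()))()()(()())()(()()()())': depth seq [1 0 1 0 1 2 1 0 1 2 3 2 1 0 1 0 1 0 1 2 1 2 1 0 1 0 1 2 1 2 1 2 1 2 1 0]
  -> pairs=18 depth=3 groups=9 -> no
String 3 '(()()()(()(()())()())(())((()(())())))': depth seq [1 2 1 2 1 2 1 2 3 2 3 4 3 4 3 2 3 2 3 2 1 2 3 2 1 2 3 4 3 4 5 4 3 4 3 2 1 0]
  -> pairs=19 depth=5 groups=1 -> no
String 4 '(((((((((((()))))))))))()()())()()': depth seq [1 2 3 4 5 6 7 8 9 10 11 12 11 10 9 8 7 6 5 4 3 2 1 2 1 2 1 2 1 0 1 0 1 0]
  -> pairs=17 depth=12 groups=3 -> yes

Answer: no no no yes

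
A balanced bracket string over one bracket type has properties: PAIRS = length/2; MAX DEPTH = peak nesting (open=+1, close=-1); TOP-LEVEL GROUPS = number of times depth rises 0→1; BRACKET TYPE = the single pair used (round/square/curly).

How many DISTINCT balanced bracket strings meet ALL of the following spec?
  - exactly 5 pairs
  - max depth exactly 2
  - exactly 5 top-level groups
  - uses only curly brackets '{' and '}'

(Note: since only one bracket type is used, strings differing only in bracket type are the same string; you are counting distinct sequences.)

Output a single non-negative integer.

Spec: pairs=5 depth=2 groups=5
Count(depth <= 2) = 1
Count(depth <= 1) = 1
Count(depth == 2) = 1 - 1 = 0

Answer: 0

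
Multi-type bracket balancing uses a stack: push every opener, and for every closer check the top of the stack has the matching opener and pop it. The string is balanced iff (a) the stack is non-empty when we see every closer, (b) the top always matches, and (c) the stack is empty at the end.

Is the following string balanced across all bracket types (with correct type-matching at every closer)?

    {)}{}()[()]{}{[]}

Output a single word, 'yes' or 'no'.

pos 0: push '{'; stack = {
pos 1: saw closer ')' but top of stack is '{' (expected '}') → INVALID
Verdict: type mismatch at position 1: ')' closes '{' → no

Answer: no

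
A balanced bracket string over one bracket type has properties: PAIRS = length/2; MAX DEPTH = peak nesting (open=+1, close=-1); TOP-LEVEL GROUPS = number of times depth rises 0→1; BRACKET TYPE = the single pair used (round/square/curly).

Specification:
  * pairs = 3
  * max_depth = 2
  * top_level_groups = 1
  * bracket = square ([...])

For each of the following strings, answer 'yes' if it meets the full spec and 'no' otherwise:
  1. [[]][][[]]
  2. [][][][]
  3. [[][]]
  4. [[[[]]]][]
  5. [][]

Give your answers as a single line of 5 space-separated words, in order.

Answer: no no yes no no

Derivation:
String 1 '[[]][][[]]': depth seq [1 2 1 0 1 0 1 2 1 0]
  -> pairs=5 depth=2 groups=3 -> no
String 2 '[][][][]': depth seq [1 0 1 0 1 0 1 0]
  -> pairs=4 depth=1 groups=4 -> no
String 3 '[[][]]': depth seq [1 2 1 2 1 0]
  -> pairs=3 depth=2 groups=1 -> yes
String 4 '[[[[]]]][]': depth seq [1 2 3 4 3 2 1 0 1 0]
  -> pairs=5 depth=4 groups=2 -> no
String 5 '[][]': depth seq [1 0 1 0]
  -> pairs=2 depth=1 groups=2 -> no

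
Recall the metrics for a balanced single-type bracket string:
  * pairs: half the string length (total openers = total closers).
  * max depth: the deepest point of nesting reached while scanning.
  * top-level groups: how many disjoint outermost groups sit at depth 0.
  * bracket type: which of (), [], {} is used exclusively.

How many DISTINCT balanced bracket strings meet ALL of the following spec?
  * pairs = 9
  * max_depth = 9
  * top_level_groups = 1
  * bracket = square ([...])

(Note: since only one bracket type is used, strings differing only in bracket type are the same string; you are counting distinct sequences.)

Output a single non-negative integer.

Answer: 1

Derivation:
Spec: pairs=9 depth=9 groups=1
Count(depth <= 9) = 1430
Count(depth <= 8) = 1429
Count(depth == 9) = 1430 - 1429 = 1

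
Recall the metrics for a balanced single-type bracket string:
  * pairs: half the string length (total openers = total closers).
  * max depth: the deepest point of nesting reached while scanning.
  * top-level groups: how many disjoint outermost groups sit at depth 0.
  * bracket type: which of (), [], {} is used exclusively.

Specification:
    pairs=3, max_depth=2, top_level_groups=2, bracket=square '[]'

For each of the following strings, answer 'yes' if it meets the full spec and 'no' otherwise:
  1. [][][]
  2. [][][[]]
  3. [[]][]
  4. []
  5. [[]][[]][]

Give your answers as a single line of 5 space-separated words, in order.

String 1 '[][][]': depth seq [1 0 1 0 1 0]
  -> pairs=3 depth=1 groups=3 -> no
String 2 '[][][[]]': depth seq [1 0 1 0 1 2 1 0]
  -> pairs=4 depth=2 groups=3 -> no
String 3 '[[]][]': depth seq [1 2 1 0 1 0]
  -> pairs=3 depth=2 groups=2 -> yes
String 4 '[]': depth seq [1 0]
  -> pairs=1 depth=1 groups=1 -> no
String 5 '[[]][[]][]': depth seq [1 2 1 0 1 2 1 0 1 0]
  -> pairs=5 depth=2 groups=3 -> no

Answer: no no yes no no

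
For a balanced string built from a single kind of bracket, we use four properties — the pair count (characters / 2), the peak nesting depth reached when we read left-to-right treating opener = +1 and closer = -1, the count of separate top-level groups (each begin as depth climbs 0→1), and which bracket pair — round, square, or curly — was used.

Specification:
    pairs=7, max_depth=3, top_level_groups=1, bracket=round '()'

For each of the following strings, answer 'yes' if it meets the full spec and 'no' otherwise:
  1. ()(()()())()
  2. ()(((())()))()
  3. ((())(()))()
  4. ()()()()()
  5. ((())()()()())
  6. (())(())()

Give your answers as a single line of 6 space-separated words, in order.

String 1 '()(()()())()': depth seq [1 0 1 2 1 2 1 2 1 0 1 0]
  -> pairs=6 depth=2 groups=3 -> no
String 2 '()(((())()))()': depth seq [1 0 1 2 3 4 3 2 3 2 1 0 1 0]
  -> pairs=7 depth=4 groups=3 -> no
String 3 '((())(()))()': depth seq [1 2 3 2 1 2 3 2 1 0 1 0]
  -> pairs=6 depth=3 groups=2 -> no
String 4 '()()()()()': depth seq [1 0 1 0 1 0 1 0 1 0]
  -> pairs=5 depth=1 groups=5 -> no
String 5 '((())()()()())': depth seq [1 2 3 2 1 2 1 2 1 2 1 2 1 0]
  -> pairs=7 depth=3 groups=1 -> yes
String 6 '(())(())()': depth seq [1 2 1 0 1 2 1 0 1 0]
  -> pairs=5 depth=2 groups=3 -> no

Answer: no no no no yes no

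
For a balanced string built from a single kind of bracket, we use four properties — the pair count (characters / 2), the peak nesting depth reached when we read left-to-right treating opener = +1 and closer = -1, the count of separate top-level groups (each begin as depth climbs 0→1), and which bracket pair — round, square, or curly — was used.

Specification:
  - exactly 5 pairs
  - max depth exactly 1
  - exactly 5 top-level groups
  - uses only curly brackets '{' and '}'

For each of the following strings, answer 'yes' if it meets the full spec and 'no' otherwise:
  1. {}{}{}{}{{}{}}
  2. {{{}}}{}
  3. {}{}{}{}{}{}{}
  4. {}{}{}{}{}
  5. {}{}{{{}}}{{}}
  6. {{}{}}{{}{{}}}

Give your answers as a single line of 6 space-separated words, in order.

String 1 '{}{}{}{}{{}{}}': depth seq [1 0 1 0 1 0 1 0 1 2 1 2 1 0]
  -> pairs=7 depth=2 groups=5 -> no
String 2 '{{{}}}{}': depth seq [1 2 3 2 1 0 1 0]
  -> pairs=4 depth=3 groups=2 -> no
String 3 '{}{}{}{}{}{}{}': depth seq [1 0 1 0 1 0 1 0 1 0 1 0 1 0]
  -> pairs=7 depth=1 groups=7 -> no
String 4 '{}{}{}{}{}': depth seq [1 0 1 0 1 0 1 0 1 0]
  -> pairs=5 depth=1 groups=5 -> yes
String 5 '{}{}{{{}}}{{}}': depth seq [1 0 1 0 1 2 3 2 1 0 1 2 1 0]
  -> pairs=7 depth=3 groups=4 -> no
String 6 '{{}{}}{{}{{}}}': depth seq [1 2 1 2 1 0 1 2 1 2 3 2 1 0]
  -> pairs=7 depth=3 groups=2 -> no

Answer: no no no yes no no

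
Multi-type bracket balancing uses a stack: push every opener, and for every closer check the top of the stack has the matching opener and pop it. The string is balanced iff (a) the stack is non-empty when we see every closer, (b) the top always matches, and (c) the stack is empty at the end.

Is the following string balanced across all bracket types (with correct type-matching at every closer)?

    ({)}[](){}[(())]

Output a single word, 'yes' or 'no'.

Answer: no

Derivation:
pos 0: push '('; stack = (
pos 1: push '{'; stack = ({
pos 2: saw closer ')' but top of stack is '{' (expected '}') → INVALID
Verdict: type mismatch at position 2: ')' closes '{' → no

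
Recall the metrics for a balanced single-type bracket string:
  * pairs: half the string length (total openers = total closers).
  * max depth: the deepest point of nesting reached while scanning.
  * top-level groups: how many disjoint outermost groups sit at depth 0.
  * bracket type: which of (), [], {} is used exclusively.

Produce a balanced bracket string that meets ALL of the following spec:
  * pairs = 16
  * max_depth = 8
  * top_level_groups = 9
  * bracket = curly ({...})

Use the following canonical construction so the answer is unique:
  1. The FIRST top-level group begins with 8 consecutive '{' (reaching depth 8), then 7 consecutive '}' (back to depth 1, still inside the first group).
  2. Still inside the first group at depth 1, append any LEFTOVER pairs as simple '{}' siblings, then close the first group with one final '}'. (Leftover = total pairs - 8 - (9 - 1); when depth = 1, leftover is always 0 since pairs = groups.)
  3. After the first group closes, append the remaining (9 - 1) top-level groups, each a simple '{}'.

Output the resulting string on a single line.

Answer: {{{{{{{{}}}}}}}}{}{}{}{}{}{}{}{}

Derivation:
Spec: pairs=16 depth=8 groups=9
Leftover pairs = 16 - 8 - (9-1) = 0
First group: deep chain of depth 8 + 0 sibling pairs
Remaining 8 groups: simple '{}' each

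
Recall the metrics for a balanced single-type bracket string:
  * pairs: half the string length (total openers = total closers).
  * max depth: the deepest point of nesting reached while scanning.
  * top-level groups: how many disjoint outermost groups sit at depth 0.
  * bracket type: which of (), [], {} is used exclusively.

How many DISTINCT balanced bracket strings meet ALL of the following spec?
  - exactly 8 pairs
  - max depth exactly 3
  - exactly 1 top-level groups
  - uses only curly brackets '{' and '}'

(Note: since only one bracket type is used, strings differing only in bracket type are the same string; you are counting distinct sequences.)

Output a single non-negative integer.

Spec: pairs=8 depth=3 groups=1
Count(depth <= 3) = 64
Count(depth <= 2) = 1
Count(depth == 3) = 64 - 1 = 63

Answer: 63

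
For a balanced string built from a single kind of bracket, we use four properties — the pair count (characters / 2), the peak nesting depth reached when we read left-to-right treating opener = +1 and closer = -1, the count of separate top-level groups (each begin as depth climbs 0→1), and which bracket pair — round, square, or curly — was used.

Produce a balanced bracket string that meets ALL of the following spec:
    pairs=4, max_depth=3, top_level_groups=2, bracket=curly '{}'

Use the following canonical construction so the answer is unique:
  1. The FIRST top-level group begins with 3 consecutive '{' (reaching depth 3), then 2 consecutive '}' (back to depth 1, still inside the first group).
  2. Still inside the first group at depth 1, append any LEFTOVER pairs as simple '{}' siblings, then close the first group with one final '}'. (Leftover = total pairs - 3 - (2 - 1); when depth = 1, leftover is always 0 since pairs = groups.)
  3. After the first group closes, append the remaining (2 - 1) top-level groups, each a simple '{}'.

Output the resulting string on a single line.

Answer: {{{}}}{}

Derivation:
Spec: pairs=4 depth=3 groups=2
Leftover pairs = 4 - 3 - (2-1) = 0
First group: deep chain of depth 3 + 0 sibling pairs
Remaining 1 groups: simple '{}' each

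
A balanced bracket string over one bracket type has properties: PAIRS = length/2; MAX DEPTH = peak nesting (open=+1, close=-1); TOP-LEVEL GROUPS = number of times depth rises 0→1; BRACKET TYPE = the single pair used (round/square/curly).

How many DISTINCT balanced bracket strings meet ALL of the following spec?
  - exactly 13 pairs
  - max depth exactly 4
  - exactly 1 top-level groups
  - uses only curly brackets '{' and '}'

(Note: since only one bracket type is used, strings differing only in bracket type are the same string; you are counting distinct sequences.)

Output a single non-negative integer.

Spec: pairs=13 depth=4 groups=1
Count(depth <= 4) = 28657
Count(depth <= 3) = 2048
Count(depth == 4) = 28657 - 2048 = 26609

Answer: 26609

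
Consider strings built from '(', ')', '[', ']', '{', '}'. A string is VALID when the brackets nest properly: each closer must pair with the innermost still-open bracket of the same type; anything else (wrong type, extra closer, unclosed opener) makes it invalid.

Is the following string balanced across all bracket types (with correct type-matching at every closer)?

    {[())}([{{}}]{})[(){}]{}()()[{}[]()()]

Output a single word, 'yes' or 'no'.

Answer: no

Derivation:
pos 0: push '{'; stack = {
pos 1: push '['; stack = {[
pos 2: push '('; stack = {[(
pos 3: ')' matches '('; pop; stack = {[
pos 4: saw closer ')' but top of stack is '[' (expected ']') → INVALID
Verdict: type mismatch at position 4: ')' closes '[' → no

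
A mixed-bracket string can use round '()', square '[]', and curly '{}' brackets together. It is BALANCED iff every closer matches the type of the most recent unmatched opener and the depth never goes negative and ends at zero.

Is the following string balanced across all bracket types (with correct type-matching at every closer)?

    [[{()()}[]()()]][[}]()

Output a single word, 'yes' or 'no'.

pos 0: push '['; stack = [
pos 1: push '['; stack = [[
pos 2: push '{'; stack = [[{
pos 3: push '('; stack = [[{(
pos 4: ')' matches '('; pop; stack = [[{
pos 5: push '('; stack = [[{(
pos 6: ')' matches '('; pop; stack = [[{
pos 7: '}' matches '{'; pop; stack = [[
pos 8: push '['; stack = [[[
pos 9: ']' matches '['; pop; stack = [[
pos 10: push '('; stack = [[(
pos 11: ')' matches '('; pop; stack = [[
pos 12: push '('; stack = [[(
pos 13: ')' matches '('; pop; stack = [[
pos 14: ']' matches '['; pop; stack = [
pos 15: ']' matches '['; pop; stack = (empty)
pos 16: push '['; stack = [
pos 17: push '['; stack = [[
pos 18: saw closer '}' but top of stack is '[' (expected ']') → INVALID
Verdict: type mismatch at position 18: '}' closes '[' → no

Answer: no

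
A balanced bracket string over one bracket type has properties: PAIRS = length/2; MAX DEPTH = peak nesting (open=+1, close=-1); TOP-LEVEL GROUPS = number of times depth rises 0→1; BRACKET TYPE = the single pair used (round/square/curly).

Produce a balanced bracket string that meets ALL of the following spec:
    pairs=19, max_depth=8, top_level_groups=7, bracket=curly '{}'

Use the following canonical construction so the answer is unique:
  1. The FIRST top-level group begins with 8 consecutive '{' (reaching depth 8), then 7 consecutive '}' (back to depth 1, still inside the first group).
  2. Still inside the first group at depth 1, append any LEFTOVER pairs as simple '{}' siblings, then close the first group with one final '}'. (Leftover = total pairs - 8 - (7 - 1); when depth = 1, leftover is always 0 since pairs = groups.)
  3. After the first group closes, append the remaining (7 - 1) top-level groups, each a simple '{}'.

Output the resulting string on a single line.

Spec: pairs=19 depth=8 groups=7
Leftover pairs = 19 - 8 - (7-1) = 5
First group: deep chain of depth 8 + 5 sibling pairs
Remaining 6 groups: simple '{}' each

Answer: {{{{{{{{}}}}}}}{}{}{}{}{}}{}{}{}{}{}{}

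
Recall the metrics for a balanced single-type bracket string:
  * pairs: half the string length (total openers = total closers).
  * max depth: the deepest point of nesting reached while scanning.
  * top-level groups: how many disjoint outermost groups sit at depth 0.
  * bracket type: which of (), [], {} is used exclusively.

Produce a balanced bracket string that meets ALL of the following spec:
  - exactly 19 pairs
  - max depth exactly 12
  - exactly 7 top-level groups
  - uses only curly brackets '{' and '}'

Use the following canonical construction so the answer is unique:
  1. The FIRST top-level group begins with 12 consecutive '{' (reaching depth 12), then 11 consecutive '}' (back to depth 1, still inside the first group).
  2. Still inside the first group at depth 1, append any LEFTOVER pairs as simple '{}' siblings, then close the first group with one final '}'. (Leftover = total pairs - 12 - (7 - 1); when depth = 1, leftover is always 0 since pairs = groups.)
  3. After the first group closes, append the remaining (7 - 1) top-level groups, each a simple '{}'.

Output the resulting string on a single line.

Answer: {{{{{{{{{{{{}}}}}}}}}}}{}}{}{}{}{}{}{}

Derivation:
Spec: pairs=19 depth=12 groups=7
Leftover pairs = 19 - 12 - (7-1) = 1
First group: deep chain of depth 12 + 1 sibling pairs
Remaining 6 groups: simple '{}' each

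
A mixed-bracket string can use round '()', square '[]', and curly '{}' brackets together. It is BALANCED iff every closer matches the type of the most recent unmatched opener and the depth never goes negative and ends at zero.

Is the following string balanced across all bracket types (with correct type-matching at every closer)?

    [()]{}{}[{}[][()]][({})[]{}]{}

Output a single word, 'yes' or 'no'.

Answer: yes

Derivation:
pos 0: push '['; stack = [
pos 1: push '('; stack = [(
pos 2: ')' matches '('; pop; stack = [
pos 3: ']' matches '['; pop; stack = (empty)
pos 4: push '{'; stack = {
pos 5: '}' matches '{'; pop; stack = (empty)
pos 6: push '{'; stack = {
pos 7: '}' matches '{'; pop; stack = (empty)
pos 8: push '['; stack = [
pos 9: push '{'; stack = [{
pos 10: '}' matches '{'; pop; stack = [
pos 11: push '['; stack = [[
pos 12: ']' matches '['; pop; stack = [
pos 13: push '['; stack = [[
pos 14: push '('; stack = [[(
pos 15: ')' matches '('; pop; stack = [[
pos 16: ']' matches '['; pop; stack = [
pos 17: ']' matches '['; pop; stack = (empty)
pos 18: push '['; stack = [
pos 19: push '('; stack = [(
pos 20: push '{'; stack = [({
pos 21: '}' matches '{'; pop; stack = [(
pos 22: ')' matches '('; pop; stack = [
pos 23: push '['; stack = [[
pos 24: ']' matches '['; pop; stack = [
pos 25: push '{'; stack = [{
pos 26: '}' matches '{'; pop; stack = [
pos 27: ']' matches '['; pop; stack = (empty)
pos 28: push '{'; stack = {
pos 29: '}' matches '{'; pop; stack = (empty)
end: stack empty → VALID
Verdict: properly nested → yes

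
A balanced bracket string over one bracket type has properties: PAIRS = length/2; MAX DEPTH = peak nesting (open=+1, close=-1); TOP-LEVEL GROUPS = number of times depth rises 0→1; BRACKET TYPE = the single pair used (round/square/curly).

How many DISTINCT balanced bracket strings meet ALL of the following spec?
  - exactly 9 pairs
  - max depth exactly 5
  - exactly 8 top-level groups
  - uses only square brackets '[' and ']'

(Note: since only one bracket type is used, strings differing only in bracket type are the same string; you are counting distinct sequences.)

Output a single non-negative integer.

Spec: pairs=9 depth=5 groups=8
Count(depth <= 5) = 8
Count(depth <= 4) = 8
Count(depth == 5) = 8 - 8 = 0

Answer: 0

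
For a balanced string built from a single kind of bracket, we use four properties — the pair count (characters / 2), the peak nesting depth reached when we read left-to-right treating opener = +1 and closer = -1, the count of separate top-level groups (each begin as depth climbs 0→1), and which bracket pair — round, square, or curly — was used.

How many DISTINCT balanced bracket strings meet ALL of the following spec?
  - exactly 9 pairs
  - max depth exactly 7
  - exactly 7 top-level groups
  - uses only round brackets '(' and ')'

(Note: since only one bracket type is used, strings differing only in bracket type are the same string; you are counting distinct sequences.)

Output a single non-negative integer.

Spec: pairs=9 depth=7 groups=7
Count(depth <= 7) = 35
Count(depth <= 6) = 35
Count(depth == 7) = 35 - 35 = 0

Answer: 0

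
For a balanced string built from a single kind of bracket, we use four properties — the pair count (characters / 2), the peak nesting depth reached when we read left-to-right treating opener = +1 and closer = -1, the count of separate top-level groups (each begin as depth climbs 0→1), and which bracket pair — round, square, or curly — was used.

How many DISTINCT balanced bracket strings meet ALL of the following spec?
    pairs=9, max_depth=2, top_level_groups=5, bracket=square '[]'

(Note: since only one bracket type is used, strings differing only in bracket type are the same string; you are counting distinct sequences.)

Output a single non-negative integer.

Answer: 70

Derivation:
Spec: pairs=9 depth=2 groups=5
Count(depth <= 2) = 70
Count(depth <= 1) = 0
Count(depth == 2) = 70 - 0 = 70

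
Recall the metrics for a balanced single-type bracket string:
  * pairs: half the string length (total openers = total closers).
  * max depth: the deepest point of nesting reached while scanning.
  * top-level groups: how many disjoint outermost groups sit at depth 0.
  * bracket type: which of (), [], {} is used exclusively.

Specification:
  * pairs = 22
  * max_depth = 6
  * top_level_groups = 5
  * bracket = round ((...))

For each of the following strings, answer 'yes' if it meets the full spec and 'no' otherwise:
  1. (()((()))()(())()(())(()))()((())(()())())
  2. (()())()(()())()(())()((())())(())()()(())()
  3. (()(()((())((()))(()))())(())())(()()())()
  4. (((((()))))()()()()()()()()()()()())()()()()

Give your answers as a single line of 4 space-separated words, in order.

Answer: no no no yes

Derivation:
String 1 '(()((()))()(())()(())(()))()((())(()())())': depth seq [1 2 1 2 3 4 3 2 1 2 1 2 3 2 1 2 1 2 3 2 1 2 3 2 1 0 1 0 1 2 3 2 1 2 3 2 3 2 1 2 1 0]
  -> pairs=21 depth=4 groups=3 -> no
String 2 '(()())()(()())()(())()((())())(())()()(())()': depth seq [1 2 1 2 1 0 1 0 1 2 1 2 1 0 1 0 1 2 1 0 1 0 1 2 3 2 1 2 1 0 1 2 1 0 1 0 1 0 1 2 1 0 1 0]
  -> pairs=22 depth=3 groups=12 -> no
String 3 '(()(()((())((()))(()))())(())())(()()())()': depth seq [1 2 1 2 3 2 3 4 5 4 3 4 5 6 5 4 3 4 5 4 3 2 3 2 1 2 3 2 1 2 1 0 1 2 1 2 1 2 1 0 1 0]
  -> pairs=21 depth=6 groups=3 -> no
String 4 '(((((()))))()()()()()()()()()()()())()()()()': depth seq [1 2 3 4 5 6 5 4 3 2 1 2 1 2 1 2 1 2 1 2 1 2 1 2 1 2 1 2 1 2 1 2 1 2 1 0 1 0 1 0 1 0 1 0]
  -> pairs=22 depth=6 groups=5 -> yes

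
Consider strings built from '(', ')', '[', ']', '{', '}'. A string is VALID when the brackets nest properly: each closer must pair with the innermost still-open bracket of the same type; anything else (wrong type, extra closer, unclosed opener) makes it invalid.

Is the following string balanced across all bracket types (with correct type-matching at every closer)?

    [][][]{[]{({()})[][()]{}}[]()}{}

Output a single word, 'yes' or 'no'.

Answer: yes

Derivation:
pos 0: push '['; stack = [
pos 1: ']' matches '['; pop; stack = (empty)
pos 2: push '['; stack = [
pos 3: ']' matches '['; pop; stack = (empty)
pos 4: push '['; stack = [
pos 5: ']' matches '['; pop; stack = (empty)
pos 6: push '{'; stack = {
pos 7: push '['; stack = {[
pos 8: ']' matches '['; pop; stack = {
pos 9: push '{'; stack = {{
pos 10: push '('; stack = {{(
pos 11: push '{'; stack = {{({
pos 12: push '('; stack = {{({(
pos 13: ')' matches '('; pop; stack = {{({
pos 14: '}' matches '{'; pop; stack = {{(
pos 15: ')' matches '('; pop; stack = {{
pos 16: push '['; stack = {{[
pos 17: ']' matches '['; pop; stack = {{
pos 18: push '['; stack = {{[
pos 19: push '('; stack = {{[(
pos 20: ')' matches '('; pop; stack = {{[
pos 21: ']' matches '['; pop; stack = {{
pos 22: push '{'; stack = {{{
pos 23: '}' matches '{'; pop; stack = {{
pos 24: '}' matches '{'; pop; stack = {
pos 25: push '['; stack = {[
pos 26: ']' matches '['; pop; stack = {
pos 27: push '('; stack = {(
pos 28: ')' matches '('; pop; stack = {
pos 29: '}' matches '{'; pop; stack = (empty)
pos 30: push '{'; stack = {
pos 31: '}' matches '{'; pop; stack = (empty)
end: stack empty → VALID
Verdict: properly nested → yes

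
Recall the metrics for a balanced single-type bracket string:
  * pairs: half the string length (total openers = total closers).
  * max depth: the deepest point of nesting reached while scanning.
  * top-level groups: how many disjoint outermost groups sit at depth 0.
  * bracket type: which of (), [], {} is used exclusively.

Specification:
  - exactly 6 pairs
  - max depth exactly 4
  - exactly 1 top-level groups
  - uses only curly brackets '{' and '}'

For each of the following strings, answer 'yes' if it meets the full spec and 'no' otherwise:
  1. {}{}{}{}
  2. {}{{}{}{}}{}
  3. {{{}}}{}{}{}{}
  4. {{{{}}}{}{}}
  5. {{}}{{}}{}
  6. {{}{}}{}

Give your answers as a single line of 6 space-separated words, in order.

String 1 '{}{}{}{}': depth seq [1 0 1 0 1 0 1 0]
  -> pairs=4 depth=1 groups=4 -> no
String 2 '{}{{}{}{}}{}': depth seq [1 0 1 2 1 2 1 2 1 0 1 0]
  -> pairs=6 depth=2 groups=3 -> no
String 3 '{{{}}}{}{}{}{}': depth seq [1 2 3 2 1 0 1 0 1 0 1 0 1 0]
  -> pairs=7 depth=3 groups=5 -> no
String 4 '{{{{}}}{}{}}': depth seq [1 2 3 4 3 2 1 2 1 2 1 0]
  -> pairs=6 depth=4 groups=1 -> yes
String 5 '{{}}{{}}{}': depth seq [1 2 1 0 1 2 1 0 1 0]
  -> pairs=5 depth=2 groups=3 -> no
String 6 '{{}{}}{}': depth seq [1 2 1 2 1 0 1 0]
  -> pairs=4 depth=2 groups=2 -> no

Answer: no no no yes no no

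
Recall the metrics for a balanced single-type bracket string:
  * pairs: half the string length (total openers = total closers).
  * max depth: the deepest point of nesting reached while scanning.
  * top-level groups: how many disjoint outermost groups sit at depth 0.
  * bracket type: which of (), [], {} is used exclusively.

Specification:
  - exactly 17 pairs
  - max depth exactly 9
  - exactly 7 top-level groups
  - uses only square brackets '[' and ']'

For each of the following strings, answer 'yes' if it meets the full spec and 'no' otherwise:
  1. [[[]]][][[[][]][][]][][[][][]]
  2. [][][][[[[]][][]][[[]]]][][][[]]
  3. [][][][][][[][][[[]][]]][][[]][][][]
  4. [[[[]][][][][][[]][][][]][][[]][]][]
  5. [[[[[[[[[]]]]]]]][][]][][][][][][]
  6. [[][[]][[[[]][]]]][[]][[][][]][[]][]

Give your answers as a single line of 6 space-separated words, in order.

Answer: no no no no yes no

Derivation:
String 1 '[[[]]][][[[][]][][]][][[][][]]': depth seq [1 2 3 2 1 0 1 0 1 2 3 2 3 2 1 2 1 2 1 0 1 0 1 2 1 2 1 2 1 0]
  -> pairs=15 depth=3 groups=5 -> no
String 2 '[][][][[[[]][][]][[[]]]][][][[]]': depth seq [1 0 1 0 1 0 1 2 3 4 3 2 3 2 3 2 1 2 3 4 3 2 1 0 1 0 1 0 1 2 1 0]
  -> pairs=16 depth=4 groups=7 -> no
String 3 '[][][][][][[][][[[]][]]][][[]][][][]': depth seq [1 0 1 0 1 0 1 0 1 0 1 2 1 2 1 2 3 4 3 2 3 2 1 0 1 0 1 2 1 0 1 0 1 0 1 0]
  -> pairs=18 depth=4 groups=11 -> no
String 4 '[[[[]][][][][][[]][][][]][][[]][]][]': depth seq [1 2 3 4 3 2 3 2 3 2 3 2 3 2 3 4 3 2 3 2 3 2 3 2 1 2 1 2 3 2 1 2 1 0 1 0]
  -> pairs=18 depth=4 groups=2 -> no
String 5 '[[[[[[[[[]]]]]]]][][]][][][][][][]': depth seq [1 2 3 4 5 6 7 8 9 8 7 6 5 4 3 2 1 2 1 2 1 0 1 0 1 0 1 0 1 0 1 0 1 0]
  -> pairs=17 depth=9 groups=7 -> yes
String 6 '[[][[]][[[[]][]]]][[]][[][][]][[]][]': depth seq [1 2 1 2 3 2 1 2 3 4 5 4 3 4 3 2 1 0 1 2 1 0 1 2 1 2 1 2 1 0 1 2 1 0 1 0]
  -> pairs=18 depth=5 groups=5 -> no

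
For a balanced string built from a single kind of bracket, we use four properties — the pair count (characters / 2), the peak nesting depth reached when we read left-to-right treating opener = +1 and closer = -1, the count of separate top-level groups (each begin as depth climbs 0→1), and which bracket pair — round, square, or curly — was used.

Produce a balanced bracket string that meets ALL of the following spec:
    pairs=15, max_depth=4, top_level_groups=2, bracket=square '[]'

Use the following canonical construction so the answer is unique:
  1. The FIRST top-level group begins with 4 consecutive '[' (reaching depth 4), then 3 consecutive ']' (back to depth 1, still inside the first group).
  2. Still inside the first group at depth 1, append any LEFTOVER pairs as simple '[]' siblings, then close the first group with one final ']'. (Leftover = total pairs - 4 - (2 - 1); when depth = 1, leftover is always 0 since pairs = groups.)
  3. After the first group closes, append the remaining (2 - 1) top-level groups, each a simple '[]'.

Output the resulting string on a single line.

Answer: [[[[]]][][][][][][][][][][]][]

Derivation:
Spec: pairs=15 depth=4 groups=2
Leftover pairs = 15 - 4 - (2-1) = 10
First group: deep chain of depth 4 + 10 sibling pairs
Remaining 1 groups: simple '[]' each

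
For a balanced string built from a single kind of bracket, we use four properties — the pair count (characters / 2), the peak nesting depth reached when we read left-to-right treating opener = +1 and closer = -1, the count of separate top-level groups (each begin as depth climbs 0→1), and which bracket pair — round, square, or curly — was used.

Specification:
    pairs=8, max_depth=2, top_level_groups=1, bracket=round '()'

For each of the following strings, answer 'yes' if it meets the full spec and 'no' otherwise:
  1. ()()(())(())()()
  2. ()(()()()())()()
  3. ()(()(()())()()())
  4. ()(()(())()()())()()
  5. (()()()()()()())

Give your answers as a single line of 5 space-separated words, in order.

String 1 '()()(())(())()()': depth seq [1 0 1 0 1 2 1 0 1 2 1 0 1 0 1 0]
  -> pairs=8 depth=2 groups=6 -> no
String 2 '()(()()()())()()': depth seq [1 0 1 2 1 2 1 2 1 2 1 0 1 0 1 0]
  -> pairs=8 depth=2 groups=4 -> no
String 3 '()(()(()())()()())': depth seq [1 0 1 2 1 2 3 2 3 2 1 2 1 2 1 2 1 0]
  -> pairs=9 depth=3 groups=2 -> no
String 4 '()(()(())()()())()()': depth seq [1 0 1 2 1 2 3 2 1 2 1 2 1 2 1 0 1 0 1 0]
  -> pairs=10 depth=3 groups=4 -> no
String 5 '(()()()()()()())': depth seq [1 2 1 2 1 2 1 2 1 2 1 2 1 2 1 0]
  -> pairs=8 depth=2 groups=1 -> yes

Answer: no no no no yes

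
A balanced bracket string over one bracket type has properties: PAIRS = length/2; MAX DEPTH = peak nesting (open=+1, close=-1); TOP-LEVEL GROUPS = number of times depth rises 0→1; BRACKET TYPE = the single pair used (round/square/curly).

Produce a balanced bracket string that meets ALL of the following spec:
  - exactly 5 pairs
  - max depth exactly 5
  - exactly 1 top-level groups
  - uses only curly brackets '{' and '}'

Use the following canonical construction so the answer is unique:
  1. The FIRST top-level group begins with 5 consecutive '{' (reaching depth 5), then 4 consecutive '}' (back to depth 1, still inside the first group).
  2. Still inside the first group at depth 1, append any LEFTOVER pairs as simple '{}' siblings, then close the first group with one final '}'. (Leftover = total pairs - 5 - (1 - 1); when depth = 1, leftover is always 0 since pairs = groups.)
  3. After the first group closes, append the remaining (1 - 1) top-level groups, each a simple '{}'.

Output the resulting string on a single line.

Spec: pairs=5 depth=5 groups=1
Leftover pairs = 5 - 5 - (1-1) = 0
First group: deep chain of depth 5 + 0 sibling pairs
Remaining 0 groups: simple '{}' each

Answer: {{{{{}}}}}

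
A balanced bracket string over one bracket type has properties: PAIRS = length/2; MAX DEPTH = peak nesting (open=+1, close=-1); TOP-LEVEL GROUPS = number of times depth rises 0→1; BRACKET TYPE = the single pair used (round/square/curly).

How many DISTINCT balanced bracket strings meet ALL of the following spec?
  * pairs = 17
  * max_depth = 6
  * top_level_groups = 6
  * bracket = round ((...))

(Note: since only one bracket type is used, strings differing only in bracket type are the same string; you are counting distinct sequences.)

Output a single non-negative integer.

Spec: pairs=17 depth=6 groups=6
Count(depth <= 6) = 4310280
Count(depth <= 5) = 3689364
Count(depth == 6) = 4310280 - 3689364 = 620916

Answer: 620916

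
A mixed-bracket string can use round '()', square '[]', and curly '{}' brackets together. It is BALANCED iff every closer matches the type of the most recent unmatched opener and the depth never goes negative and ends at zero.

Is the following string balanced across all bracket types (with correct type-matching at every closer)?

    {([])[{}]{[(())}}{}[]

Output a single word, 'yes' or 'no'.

Answer: no

Derivation:
pos 0: push '{'; stack = {
pos 1: push '('; stack = {(
pos 2: push '['; stack = {([
pos 3: ']' matches '['; pop; stack = {(
pos 4: ')' matches '('; pop; stack = {
pos 5: push '['; stack = {[
pos 6: push '{'; stack = {[{
pos 7: '}' matches '{'; pop; stack = {[
pos 8: ']' matches '['; pop; stack = {
pos 9: push '{'; stack = {{
pos 10: push '['; stack = {{[
pos 11: push '('; stack = {{[(
pos 12: push '('; stack = {{[((
pos 13: ')' matches '('; pop; stack = {{[(
pos 14: ')' matches '('; pop; stack = {{[
pos 15: saw closer '}' but top of stack is '[' (expected ']') → INVALID
Verdict: type mismatch at position 15: '}' closes '[' → no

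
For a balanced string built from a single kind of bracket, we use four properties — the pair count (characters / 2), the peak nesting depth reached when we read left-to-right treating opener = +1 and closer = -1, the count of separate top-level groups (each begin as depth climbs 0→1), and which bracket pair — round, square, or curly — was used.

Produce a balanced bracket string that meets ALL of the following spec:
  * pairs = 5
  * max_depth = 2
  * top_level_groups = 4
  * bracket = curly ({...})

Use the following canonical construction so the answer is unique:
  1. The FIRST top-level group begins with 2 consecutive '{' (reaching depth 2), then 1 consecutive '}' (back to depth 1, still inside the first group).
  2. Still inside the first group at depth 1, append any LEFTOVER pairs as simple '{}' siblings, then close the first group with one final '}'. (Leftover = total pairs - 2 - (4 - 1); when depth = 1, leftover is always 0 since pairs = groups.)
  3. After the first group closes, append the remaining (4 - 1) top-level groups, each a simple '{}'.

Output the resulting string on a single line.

Answer: {{}}{}{}{}

Derivation:
Spec: pairs=5 depth=2 groups=4
Leftover pairs = 5 - 2 - (4-1) = 0
First group: deep chain of depth 2 + 0 sibling pairs
Remaining 3 groups: simple '{}' each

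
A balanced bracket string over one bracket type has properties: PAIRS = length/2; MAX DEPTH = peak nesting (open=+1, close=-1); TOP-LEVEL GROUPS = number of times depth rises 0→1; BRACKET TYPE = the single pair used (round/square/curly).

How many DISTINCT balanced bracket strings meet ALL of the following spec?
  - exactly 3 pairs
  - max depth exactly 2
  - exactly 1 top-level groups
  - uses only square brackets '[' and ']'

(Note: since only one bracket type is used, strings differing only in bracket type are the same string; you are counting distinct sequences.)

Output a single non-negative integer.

Spec: pairs=3 depth=2 groups=1
Count(depth <= 2) = 1
Count(depth <= 1) = 0
Count(depth == 2) = 1 - 0 = 1

Answer: 1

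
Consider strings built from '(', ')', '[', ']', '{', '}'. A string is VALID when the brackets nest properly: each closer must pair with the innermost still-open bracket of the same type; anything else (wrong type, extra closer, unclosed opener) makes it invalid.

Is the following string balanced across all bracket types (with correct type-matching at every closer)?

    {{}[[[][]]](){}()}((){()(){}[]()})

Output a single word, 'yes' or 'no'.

pos 0: push '{'; stack = {
pos 1: push '{'; stack = {{
pos 2: '}' matches '{'; pop; stack = {
pos 3: push '['; stack = {[
pos 4: push '['; stack = {[[
pos 5: push '['; stack = {[[[
pos 6: ']' matches '['; pop; stack = {[[
pos 7: push '['; stack = {[[[
pos 8: ']' matches '['; pop; stack = {[[
pos 9: ']' matches '['; pop; stack = {[
pos 10: ']' matches '['; pop; stack = {
pos 11: push '('; stack = {(
pos 12: ')' matches '('; pop; stack = {
pos 13: push '{'; stack = {{
pos 14: '}' matches '{'; pop; stack = {
pos 15: push '('; stack = {(
pos 16: ')' matches '('; pop; stack = {
pos 17: '}' matches '{'; pop; stack = (empty)
pos 18: push '('; stack = (
pos 19: push '('; stack = ((
pos 20: ')' matches '('; pop; stack = (
pos 21: push '{'; stack = ({
pos 22: push '('; stack = ({(
pos 23: ')' matches '('; pop; stack = ({
pos 24: push '('; stack = ({(
pos 25: ')' matches '('; pop; stack = ({
pos 26: push '{'; stack = ({{
pos 27: '}' matches '{'; pop; stack = ({
pos 28: push '['; stack = ({[
pos 29: ']' matches '['; pop; stack = ({
pos 30: push '('; stack = ({(
pos 31: ')' matches '('; pop; stack = ({
pos 32: '}' matches '{'; pop; stack = (
pos 33: ')' matches '('; pop; stack = (empty)
end: stack empty → VALID
Verdict: properly nested → yes

Answer: yes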